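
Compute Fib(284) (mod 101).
23

Matrix identity: Q^n = [[F_(n+1), F_n], [F_n, F_(n-1)]] with Q = [[1,1],[1,0]].
n = 284 = 100011100₂. Square-and-multiply, entries mod 101:
Q^1 = [[1,1],[1,0]]
Q^2 = (Q^1)² = [[2,1],[1,1]]
Q^4 = (Q^2)² = [[5,3],[3,2]]
Q^8 = (Q^4)² = [[34,21],[21,13]]
Q^17 = (Q^8)²·Q = [[59,82],[82,78]]
Q^35 = (Q^17)²·Q = [[27,4],[4,23]]
Q^71 = (Q^35)²·Q = [[36,38],[38,99]]
Q^142 = (Q^71)² = [[13,80],[80,34]]
Q^284 = (Q^142)² = [[4,23],[23,82]]
F_284 mod 101 = Q^284[0][1] = 23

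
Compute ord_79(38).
13

79 is prime, so ord(38) divides φ(79) = 78.
Divisors of 78: 1, 2, 3, 6, 13, 26, 39, 78.
Repeated squaring: 38^1 ≡ 38, 38^2 ≡ 22, 38^4 ≡ 10, 38^8 ≡ 21, 38^16 ≡ 46, 38^32 ≡ 62, 38^64 ≡ 52 (mod 79).
Test 38^d mod 79 for each divisor d in increasing order:
38^1 ≡ 38
38^2 ≡ 22
38^3 = 38^2·38^1 ≡ 46
38^6 = 38^4·38^2 ≡ 62
38^13 = 38^8·38^4·38^1 ≡ 1  ← first divisor giving 1
The order is 13.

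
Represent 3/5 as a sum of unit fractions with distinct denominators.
1/2 + 1/10

Greedy algorithm:
3/5: ceiling(5/3) = 2, use 1/2
1/10: ceiling(10/1) = 10, use 1/10
Result: 3/5 = 1/2 + 1/10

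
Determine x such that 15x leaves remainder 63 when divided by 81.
x ≡ 15 (mod 27)

gcd(15, 81) = 3, which divides 63, so solutions exist.
Divide through by 3: 5x ≡ 21 (mod 27).
Find 5^(-1) mod 27 by the extended Euclidean algorithm:
27 = 5 × 5 + 2  ⟹  2 = (1)·27 + (-5)·5
5 = 2 × 2 + 1  ⟹  1 = (-2)·27 + (11)·5
So (11)·5 ≡ 1 (mod 27), i.e. 5^(-1) ≡ 11 (mod 27).
x ≡ 11 × 21 = 231 ≡ 15 (mod 27).
Check: 15 × 15 = 225 ≡ 63 (mod 81).
x ≡ 15 (mod 27), giving 3 solutions mod 81.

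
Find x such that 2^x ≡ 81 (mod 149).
52

Baby-step giant-step with step n = ⌈√149⌉ = 13.
Baby steps 2^j mod 149 (j:value) for j=0..12: 0:1, 1:2, 2:4, 3:8, 4:16, 5:32, 6:64, 7:128, 8:107, 9:65, 10:130, 11:111, 12:73.
Giant-step multiplier: 2^(-13) ≡ 2^(148-13) = 2^135 ≡ 99 (mod 149).
Giant steps γ_i = 81·99^i mod 149: γ_0=81, γ_1=122, γ_2=9, γ_3=146, γ_4=1 (in table at j=0).
x = i·n + j = 4·13 + 0 = 52.
Check: 2^52 ≡ 81 (mod 149).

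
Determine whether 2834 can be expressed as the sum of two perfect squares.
5² + 53² (a=5, b=53)

Factorization: 2834 = 2 × 13 × 109
By Fermat: n is sum of two squares iff every prime p ≡ 3 (mod 4) appears to even power.
All primes ≡ 3 (mod 4) appear to even power.
Search a = 0, 1, 2, … for 2834 - a² a perfect square: first hit at a = 5: 2834 - 25 = 2809 = 53².
2834 = 5² + 53² = 25 + 2809 ✓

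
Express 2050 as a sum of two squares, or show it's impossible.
5² + 45² (a=5, b=45)

Factorization: 2050 = 2 × 5^2 × 41
By Fermat: n is sum of two squares iff every prime p ≡ 3 (mod 4) appears to even power.
All primes ≡ 3 (mod 4) appear to even power.
Search a = 0, 1, 2, … for 2050 - a² a perfect square: first hit at a = 5: 2050 - 25 = 2025 = 45².
2050 = 5² + 45² = 25 + 2025 ✓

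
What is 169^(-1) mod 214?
19

gcd(169, 214) = 1, so the inverse exists.
Extended Euclidean algorithm on (214, 169):
214 = 1 × 169 + 45  ⟹  45 = (1)·214 + (-1)·169
169 = 3 × 45 + 34  ⟹  34 = (-3)·214 + (4)·169
45 = 1 × 34 + 11  ⟹  11 = (4)·214 + (-5)·169
34 = 3 × 11 + 1  ⟹  1 = (-15)·214 + (19)·169
So (19)·169 ≡ 1 (mod 214), i.e. 169^(-1) ≡ 19 (mod 214).
Check: 169 × 19 = 3211 ≡ 1 (mod 214)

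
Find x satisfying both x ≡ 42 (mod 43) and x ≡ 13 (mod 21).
601

Using Chinese Remainder Theorem:
M = 43 × 21 = 903
M1 = 21, M2 = 43
y1 = 21^(-1) mod 43 = 41
y2 = 43^(-1) mod 21 = 1
x = (42×21×41 + 13×43×1) mod 903 = 601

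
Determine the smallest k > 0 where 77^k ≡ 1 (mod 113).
56

113 is prime, so ord(77) divides φ(113) = 112.
Divisors of 112: 1, 2, 4, 7, 8, 14, 16, 28, 56, 112.
Repeated squaring: 77^1 ≡ 77, 77^2 ≡ 53, 77^4 ≡ 97, 77^8 ≡ 30, 77^16 ≡ 109, 77^32 ≡ 16, 77^64 ≡ 30 (mod 113).
Test 77^d mod 113 for each divisor d in increasing order:
77^1 ≡ 77
77^2 ≡ 53
77^4 ≡ 97
77^7 = 77^4·77^2·77^1 ≡ 18
77^8 ≡ 30
77^14 = 77^8·77^4·77^2 ≡ 98
77^16 ≡ 109
77^28 = 77^16·77^8·77^4 ≡ 112
77^56 = 77^32·77^16·77^8 ≡ 1  ← first divisor giving 1
The order is 56.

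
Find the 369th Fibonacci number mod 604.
406

Matrix identity: Q^n = [[F_(n+1), F_n], [F_n, F_(n-1)]] with Q = [[1,1],[1,0]].
n = 369 = 101110001₂. Square-and-multiply, entries mod 604:
Q^1 = [[1,1],[1,0]]
Q^2 = (Q^1)² = [[2,1],[1,1]]
Q^5 = (Q^2)²·Q = [[8,5],[5,3]]
Q^11 = (Q^5)²·Q = [[144,89],[89,55]]
Q^23 = (Q^11)²·Q = [[464,269],[269,195]]
Q^46 = (Q^23)² = [[153,299],[299,458]]
Q^92 = (Q^46)² = [[466,281],[281,185]]
Q^184 = (Q^92)² = [[157,523],[523,238]]
Q^369 = (Q^184)²·Q = [[423,406],[406,17]]
F_369 mod 604 = Q^369[0][1] = 406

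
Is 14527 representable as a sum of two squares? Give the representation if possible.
Not possible

Factorization: 14527 = 73 × 199
By Fermat: n is sum of two squares iff every prime p ≡ 3 (mod 4) appears to even power.
Prime(s) ≡ 3 (mod 4) with odd exponent: [(199, 1)]
Therefore 14527 cannot be expressed as a² + b².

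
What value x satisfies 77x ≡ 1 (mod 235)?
58

gcd(77, 235) = 1, so the inverse exists.
Extended Euclidean algorithm on (235, 77):
235 = 3 × 77 + 4  ⟹  4 = (1)·235 + (-3)·77
77 = 19 × 4 + 1  ⟹  1 = (-19)·235 + (58)·77
So (58)·77 ≡ 1 (mod 235), i.e. 77^(-1) ≡ 58 (mod 235).
Check: 77 × 58 = 4466 ≡ 1 (mod 235)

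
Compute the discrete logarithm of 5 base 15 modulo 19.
8

Baby-step giant-step with step n = ⌈√19⌉ = 5.
Baby steps 15^j mod 19 (j:value) for j=0..4: 0:1, 1:15, 2:16, 3:12, 4:9.
Giant-step multiplier: 15^(-5) ≡ 15^(18-5) = 15^13 ≡ 10 (mod 19).
Giant steps γ_i = 5·10^i mod 19: γ_0=5, γ_1=12 (in table at j=3).
x = i·n + j = 1·5 + 3 = 8.
Check: 15^8 ≡ 5 (mod 19).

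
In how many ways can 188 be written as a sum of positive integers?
1398341745571

p(n) counts ways to write n as a sum of positive integers (order ignored).
Euler's pentagonal recurrence: p(k) = p(k-1) + p(k-2) - p(k-5) - p(k-7) + p(k-12) + p(k-15) - ... (offsets j(3j∓1)/2, signs ++--, p(0)=1, p(<0)=0).
DP table for k = 0..187: p(0)=1, p(1)=1, p(2)=2, p(3)=3, p(4)=5, p(5)=7, p(6)=11, p(7)=15, p(8)=22, p(9)=30, p(10)=42, p(11)=56, p(12)=77, p(13)=101, p(14)=135, p(15)=176, p(16)=231, p(17)=297, p(18)=385, p(19)=490, p(20)=627, p(21)=792, p(22)=1002, p(23)=1255, p(24)=1575, p(25)=1958, p(26)=2436, p(27)=3010, p(28)=3718, p(29)=4565, p(30)=5604, p(31)=6842, p(32)=8349, p(33)=10143, p(34)=12310, p(35)=14883, p(36)=17977, p(37)=21637, p(38)=26015, p(39)=31185, p(40)=37338, p(41)=44583, p(42)=53174, p(43)=63261, p(44)=75175, p(45)=89134, p(46)=105558, p(47)=124754, p(48)=147273, p(49)=173525, p(50)=204226, p(51)=239943, p(52)=281589, p(53)=329931, p(54)=386155, p(55)=451276, p(56)=526823, p(57)=614154, p(58)=715220, p(59)=831820, p(60)=966467, p(61)=1121505, p(62)=1300156, p(63)=1505499, p(64)=1741630, p(65)=2012558, p(66)=2323520, p(67)=2679689, p(68)=3087735, p(69)=3554345, p(70)=4087968, p(71)=4697205, p(72)=5392783, p(73)=6185689, p(74)=7089500, p(75)=8118264, p(76)=9289091, p(77)=10619863, p(78)=12132164, p(79)=13848650, p(80)=15796476, p(81)=18004327, p(82)=20506255, p(83)=23338469, p(84)=26543660, p(85)=30167357, p(86)=34262962, p(87)=38887673, p(88)=44108109, p(89)=49995925, p(90)=56634173, p(91)=64112359, p(92)=72533807, p(93)=82010177, p(94)=92669720, p(95)=104651419, p(96)=118114304, p(97)=133230930, p(98)=150198136, p(99)=169229875, p(100)=190569292, p(101)=214481126, p(102)=241265379, p(103)=271248950, p(104)=304801365, p(105)=342325709, p(106)=384276336, p(107)=431149389, p(108)=483502844, p(109)=541946240, p(110)=607163746, p(111)=679903203, p(112)=761002156, p(113)=851376628, p(114)=952050665, p(115)=1064144451, p(116)=1188908248, p(117)=1327710076, p(118)=1482074143, p(119)=1653668665, p(120)=1844349560, p(121)=2056148051, p(122)=2291320912, p(123)=2552338241, p(124)=2841940500, p(125)=3163127352, p(126)=3519222692, p(127)=3913864295, p(128)=4351078600, p(129)=4835271870, p(130)=5371315400, p(131)=5964539504, p(132)=6620830889, p(133)=7346629512, p(134)=8149040695, p(135)=9035836076, p(136)=10015581680, p(137)=11097645016, p(138)=12292341831, p(139)=13610949895, p(140)=15065878135, p(141)=16670689208, p(142)=18440293320, p(143)=20390982757, p(144)=22540654445, p(145)=24908858009, p(146)=27517052599, p(147)=30388671978, p(148)=33549419497, p(149)=37027355200, p(150)=40853235313, p(151)=45060624582, p(152)=49686288421, p(153)=54770336324, p(154)=60356673280, p(155)=66493182097, p(156)=73232243759, p(157)=80630964769, p(158)=88751778802, p(159)=97662728555, p(160)=107438159466, p(161)=118159068427, p(162)=129913904637, p(163)=142798995930, p(164)=156919475295, p(165)=172389800255, p(166)=189334822579, p(167)=207890420102, p(168)=228204732751, p(169)=250438925115, p(170)=274768617130, p(171)=301384802048, p(172)=330495499613, p(173)=362326859895, p(174)=397125074750, p(175)=435157697830, p(176)=476715857290, p(177)=522115831195, p(178)=571701605655, p(179)=625846753120, p(180)=684957390936, p(181)=749474411781, p(182)=819876908323, p(183)=896684817527, p(184)=980462880430, p(185)=1071823774337, p(186)=1171432692373, p(187)=1280011042268.
Final step: p(188) = p(187) + p(186) - p(183) - p(181) + p(176) + p(173) - p(166) - p(162) + p(153) + p(148) - p(137) - p(131) + p(118) + p(111) - p(96) - p(88) + p(71) + p(62) - p(43) - p(33) + p(12) + p(1)
= 1280011042268 + 1171432692373 - 896684817527 - 749474411781 + 476715857290 + 362326859895 - 189334822579 - 129913904637 + 54770336324 + 33549419497 - 11097645016 - 5964539504 + 1482074143 + 679903203 - 118114304 - 44108109 + 4697205 + 1300156 - 63261 - 10143 + 77 + 1
= 1398341745571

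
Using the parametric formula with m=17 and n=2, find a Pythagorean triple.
(285, 68, 293)

Euclid's formula: a = m² - n², b = 2mn, c = m² + n²
m = 17, n = 2
a = 17² - 2² = 289 - 4 = 285
b = 2 × 17 × 2 = 68
c = 17² + 2² = 289 + 4 = 293
Verification: 285² + 68² = 81225 + 4624 = 85849 = 293² ✓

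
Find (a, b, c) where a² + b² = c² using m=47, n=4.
(2193, 376, 2225)

Euclid's formula: a = m² - n², b = 2mn, c = m² + n²
m = 47, n = 4
a = 47² - 4² = 2209 - 16 = 2193
b = 2 × 47 × 4 = 376
c = 47² + 4² = 2209 + 16 = 2225
Verification: 2193² + 376² = 4809249 + 141376 = 4950625 = 2225² ✓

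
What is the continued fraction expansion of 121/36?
[3; 2, 1, 3, 3]

Euclidean algorithm steps:
121 = 3 × 36 + 13
36 = 2 × 13 + 10
13 = 1 × 10 + 3
10 = 3 × 3 + 1
3 = 3 × 1 + 0
Continued fraction: [3; 2, 1, 3, 3]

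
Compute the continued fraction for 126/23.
[5; 2, 11]

Euclidean algorithm steps:
126 = 5 × 23 + 11
23 = 2 × 11 + 1
11 = 11 × 1 + 0
Continued fraction: [5; 2, 11]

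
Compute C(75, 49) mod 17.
0

Using Lucas' theorem:
Write n=75 and k=49 in base 17:
n in base 17: [4, 7]
k in base 17: [2, 15]
C(75,49) mod 17 = ∏ C(n_i, k_i) mod 17
Digit binomials (mod 17): C(4,2) = 6; C(7,15) = 0 (k_i > n_i)
Product: 6 × 0 = 0 ≡ 0 (mod 17)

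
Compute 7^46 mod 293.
96

Repeated squaring. Binary of 46 = 101110.
7^1 ≡ 7 (mod 293); 7^2 ≡ 49 (mod 293); 7^4 ≡ 57 (mod 293); 7^8 ≡ 26 (mod 293); 7^16 ≡ 90 (mod 293); 7^32 ≡ 189 (mod 293)
7^46 = 7^2 × 7^4 × 7^8 × 7^32 ≡ 96 (mod 293)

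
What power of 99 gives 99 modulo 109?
1

Baby-step giant-step with step n = ⌈√109⌉ = 11.
Baby steps 99^j mod 109 (j:value) for j=0..10: 0:1, 1:99, 2:100, 3:90, 4:81, 5:62, 6:34, 7:96, 8:21, 9:8, 10:29.
h = 99 is already in the table at j=1, so x = 1.
Check: 99^1 ≡ 99 (mod 109).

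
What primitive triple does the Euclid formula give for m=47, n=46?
(93, 4324, 4325)

Euclid's formula: a = m² - n², b = 2mn, c = m² + n²
m = 47, n = 46
a = 47² - 46² = 2209 - 2116 = 93
b = 2 × 47 × 46 = 4324
c = 47² + 46² = 2209 + 2116 = 4325
Verification: 93² + 4324² = 8649 + 18696976 = 18705625 = 4325² ✓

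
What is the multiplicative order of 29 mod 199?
99

199 is prime, so ord(29) divides φ(199) = 198.
Divisors of 198: 1, 2, 3, 6, 9, 11, 18, 22, 33, 66, 99, 198.
Repeated squaring: 29^1 ≡ 29, 29^2 ≡ 45, 29^4 ≡ 35, 29^8 ≡ 31, 29^16 ≡ 165, 29^32 ≡ 161, 29^64 ≡ 51, 29^128 ≡ 14 (mod 199).
Test 29^d mod 199 for each divisor d in increasing order:
29^1 ≡ 29
29^2 ≡ 45
29^3 = 29^2·29^1 ≡ 111
29^6 = 29^4·29^2 ≡ 182
29^9 = 29^8·29^1 ≡ 103
29^11 = 29^8·29^2·29^1 ≡ 58
29^18 = 29^16·29^2 ≡ 62
29^22 = 29^16·29^4·29^2 ≡ 180
29^33 = 29^32·29^1 ≡ 92
29^66 = 29^64·29^2 ≡ 106
29^99 = 29^64·29^32·29^2·29^1 ≡ 1  ← first divisor giving 1
The order is 99.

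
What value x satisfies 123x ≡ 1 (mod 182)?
37

gcd(123, 182) = 1, so the inverse exists.
Extended Euclidean algorithm on (182, 123):
182 = 1 × 123 + 59  ⟹  59 = (1)·182 + (-1)·123
123 = 2 × 59 + 5  ⟹  5 = (-2)·182 + (3)·123
59 = 11 × 5 + 4  ⟹  4 = (23)·182 + (-34)·123
5 = 1 × 4 + 1  ⟹  1 = (-25)·182 + (37)·123
So (37)·123 ≡ 1 (mod 182), i.e. 123^(-1) ≡ 37 (mod 182).
Check: 123 × 37 = 4551 ≡ 1 (mod 182)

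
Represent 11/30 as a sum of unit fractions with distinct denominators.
1/3 + 1/30

Greedy algorithm:
11/30: ceiling(30/11) = 3, use 1/3
1/30: ceiling(30/1) = 30, use 1/30
Result: 11/30 = 1/3 + 1/30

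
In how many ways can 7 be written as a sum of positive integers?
15

p(n) counts ways to write n as a sum of positive integers (order ignored).
Examples: 7; 6 + 1; 5 + 2; 5 + 1 + 1; 4 + 3; ... (15 total)
p(7) = 15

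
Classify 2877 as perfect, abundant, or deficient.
deficient

Proper divisors of 2877: sum = 1 + 3 + 7 + 21 + 137 + 411 + 959 = 1539
Since 1539 < 2877, 2877 is deficient.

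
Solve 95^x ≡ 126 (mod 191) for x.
87

Baby-step giant-step with step n = ⌈√191⌉ = 14.
Baby steps 95^j mod 191 (j:value) for j=0..13: 0:1, 1:95, 2:48, 3:167, 4:12, 5:185, 6:3, 7:94, 8:144, 9:119, 10:36, 11:173, 12:9, 13:91.
Giant-step multiplier: 95^(-14) ≡ 95^(190-14) = 95^176 ≡ 149 (mod 191).
Giant steps γ_i = 126·149^i mod 191: γ_0=126, γ_1=56, γ_2=131, γ_3=37, γ_4=165, γ_5=137, γ_6=167 (in table at j=3).
x = i·n + j = 6·14 + 3 = 87.
Check: 95^87 ≡ 126 (mod 191).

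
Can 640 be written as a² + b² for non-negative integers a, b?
8² + 24² (a=8, b=24)

Factorization: 640 = 2^7 × 5
By Fermat: n is sum of two squares iff every prime p ≡ 3 (mod 4) appears to even power.
All primes ≡ 3 (mod 4) appear to even power.
Search a = 0, 1, 2, … for 640 - a² a perfect square: first hit at a = 8: 640 - 64 = 576 = 24².
640 = 8² + 24² = 64 + 576 ✓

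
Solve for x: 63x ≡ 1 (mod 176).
95

gcd(63, 176) = 1, so the inverse exists.
Extended Euclidean algorithm on (176, 63):
176 = 2 × 63 + 50  ⟹  50 = (1)·176 + (-2)·63
63 = 1 × 50 + 13  ⟹  13 = (-1)·176 + (3)·63
50 = 3 × 13 + 11  ⟹  11 = (4)·176 + (-11)·63
13 = 1 × 11 + 2  ⟹  2 = (-5)·176 + (14)·63
11 = 5 × 2 + 1  ⟹  1 = (29)·176 + (-81)·63
So (-81)·63 ≡ 1 (mod 176), i.e. 63^(-1) ≡ -81 ≡ 95 (mod 176).
Check: 63 × 95 = 5985 ≡ 1 (mod 176)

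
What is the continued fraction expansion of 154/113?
[1; 2, 1, 3, 10]

Euclidean algorithm steps:
154 = 1 × 113 + 41
113 = 2 × 41 + 31
41 = 1 × 31 + 10
31 = 3 × 10 + 1
10 = 10 × 1 + 0
Continued fraction: [1; 2, 1, 3, 10]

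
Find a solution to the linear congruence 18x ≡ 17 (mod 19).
x ≡ 2 (mod 19)

gcd(18, 19) = 1, which divides 17, so solutions exist.
Find 18^(-1) mod 19 by the extended Euclidean algorithm:
19 = 1 × 18 + 1  ⟹  1 = (1)·19 + (-1)·18
So (-1)·18 ≡ 1 (mod 19), i.e. 18^(-1) ≡ -1 ≡ 18 (mod 19).
x ≡ 18 × 17 = 306 ≡ 2 (mod 19).
Check: 18 × 2 = 36 ≡ 17 (mod 19).
Unique solution: x ≡ 2 (mod 19)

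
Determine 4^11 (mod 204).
64

Repeated squaring. Binary of 11 = 1011.
4^1 ≡ 4 (mod 204); 4^2 ≡ 16 (mod 204); 4^4 ≡ 52 (mod 204); 4^8 ≡ 52 (mod 204)
4^11 = 4^1 × 4^2 × 4^8 ≡ 64 (mod 204)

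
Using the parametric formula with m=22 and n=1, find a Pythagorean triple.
(483, 44, 485)

Euclid's formula: a = m² - n², b = 2mn, c = m² + n²
m = 22, n = 1
a = 22² - 1² = 484 - 1 = 483
b = 2 × 22 × 1 = 44
c = 22² + 1² = 484 + 1 = 485
Verification: 483² + 44² = 233289 + 1936 = 235225 = 485² ✓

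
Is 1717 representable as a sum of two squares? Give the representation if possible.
6² + 41² (a=6, b=41)

Factorization: 1717 = 17 × 101
By Fermat: n is sum of two squares iff every prime p ≡ 3 (mod 4) appears to even power.
All primes ≡ 3 (mod 4) appear to even power.
Search a = 0, 1, 2, … for 1717 - a² a perfect square: first hit at a = 6: 1717 - 36 = 1681 = 41².
1717 = 6² + 41² = 36 + 1681 ✓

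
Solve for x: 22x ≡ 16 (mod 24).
x ≡ 4 (mod 12)

gcd(22, 24) = 2, which divides 16, so solutions exist.
Divide through by 2: 11x ≡ 8 (mod 12).
Find 11^(-1) mod 12 by the extended Euclidean algorithm:
12 = 1 × 11 + 1  ⟹  1 = (1)·12 + (-1)·11
So (-1)·11 ≡ 1 (mod 12), i.e. 11^(-1) ≡ -1 ≡ 11 (mod 12).
x ≡ 11 × 8 = 88 ≡ 4 (mod 12).
Check: 22 × 4 = 88 ≡ 16 (mod 24).
x ≡ 4 (mod 12), giving 2 solutions mod 24.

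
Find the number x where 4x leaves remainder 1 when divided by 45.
34

gcd(4, 45) = 1, so the inverse exists.
Extended Euclidean algorithm on (45, 4):
45 = 11 × 4 + 1  ⟹  1 = (1)·45 + (-11)·4
So (-11)·4 ≡ 1 (mod 45), i.e. 4^(-1) ≡ -11 ≡ 34 (mod 45).
Check: 4 × 34 = 136 ≡ 1 (mod 45)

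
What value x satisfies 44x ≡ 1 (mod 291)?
86

gcd(44, 291) = 1, so the inverse exists.
Extended Euclidean algorithm on (291, 44):
291 = 6 × 44 + 27  ⟹  27 = (1)·291 + (-6)·44
44 = 1 × 27 + 17  ⟹  17 = (-1)·291 + (7)·44
27 = 1 × 17 + 10  ⟹  10 = (2)·291 + (-13)·44
17 = 1 × 10 + 7  ⟹  7 = (-3)·291 + (20)·44
10 = 1 × 7 + 3  ⟹  3 = (5)·291 + (-33)·44
7 = 2 × 3 + 1  ⟹  1 = (-13)·291 + (86)·44
So (86)·44 ≡ 1 (mod 291), i.e. 44^(-1) ≡ 86 (mod 291).
Check: 44 × 86 = 3784 ≡ 1 (mod 291)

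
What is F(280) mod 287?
0

Matrix identity: Q^n = [[F_(n+1), F_n], [F_n, F_(n-1)]] with Q = [[1,1],[1,0]].
n = 280 = 100011000₂. Square-and-multiply, entries mod 287:
Q^1 = [[1,1],[1,0]]
Q^2 = (Q^1)² = [[2,1],[1,1]]
Q^4 = (Q^2)² = [[5,3],[3,2]]
Q^8 = (Q^4)² = [[34,21],[21,13]]
Q^17 = (Q^8)²·Q = [[1,162],[162,126]]
Q^35 = (Q^17)²·Q = [[38,128],[128,197]]
Q^70 = (Q^35)² = [[34,232],[232,89]]
Q^140 = (Q^70)² = [[163,123],[123,40]]
Q^280 = (Q^140)² = [[83,0],[0,83]]
F_280 mod 287 = Q^280[0][1] = 0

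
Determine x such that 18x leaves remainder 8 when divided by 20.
x ≡ 6 (mod 10)

gcd(18, 20) = 2, which divides 8, so solutions exist.
Divide through by 2: 9x ≡ 4 (mod 10).
Find 9^(-1) mod 10 by the extended Euclidean algorithm:
10 = 1 × 9 + 1  ⟹  1 = (1)·10 + (-1)·9
So (-1)·9 ≡ 1 (mod 10), i.e. 9^(-1) ≡ -1 ≡ 9 (mod 10).
x ≡ 9 × 4 = 36 ≡ 6 (mod 10).
Check: 18 × 6 = 108 ≡ 8 (mod 20).
x ≡ 6 (mod 10), giving 2 solutions mod 20.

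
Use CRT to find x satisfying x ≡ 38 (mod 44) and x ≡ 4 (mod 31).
1182

Using Chinese Remainder Theorem:
M = 44 × 31 = 1364
M1 = 31, M2 = 44
y1 = 31^(-1) mod 44 = 27
y2 = 44^(-1) mod 31 = 12
x = (38×31×27 + 4×44×12) mod 1364 = 1182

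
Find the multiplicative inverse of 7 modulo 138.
79

gcd(7, 138) = 1, so the inverse exists.
Extended Euclidean algorithm on (138, 7):
138 = 19 × 7 + 5  ⟹  5 = (1)·138 + (-19)·7
7 = 1 × 5 + 2  ⟹  2 = (-1)·138 + (20)·7
5 = 2 × 2 + 1  ⟹  1 = (3)·138 + (-59)·7
So (-59)·7 ≡ 1 (mod 138), i.e. 7^(-1) ≡ -59 ≡ 79 (mod 138).
Check: 7 × 79 = 553 ≡ 1 (mod 138)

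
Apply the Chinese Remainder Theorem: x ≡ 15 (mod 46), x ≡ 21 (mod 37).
613

Using Chinese Remainder Theorem:
M = 46 × 37 = 1702
M1 = 37, M2 = 46
y1 = 37^(-1) mod 46 = 5
y2 = 46^(-1) mod 37 = 33
x = (15×37×5 + 21×46×33) mod 1702 = 613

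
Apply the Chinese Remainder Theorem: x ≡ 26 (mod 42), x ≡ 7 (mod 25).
782

Using Chinese Remainder Theorem:
M = 42 × 25 = 1050
M1 = 25, M2 = 42
y1 = 25^(-1) mod 42 = 37
y2 = 42^(-1) mod 25 = 3
x = (26×25×37 + 7×42×3) mod 1050 = 782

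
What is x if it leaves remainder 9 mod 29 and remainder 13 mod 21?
328

Using Chinese Remainder Theorem:
M = 29 × 21 = 609
M1 = 21, M2 = 29
y1 = 21^(-1) mod 29 = 18
y2 = 29^(-1) mod 21 = 8
x = (9×21×18 + 13×29×8) mod 609 = 328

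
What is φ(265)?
208

265 = 5 × 53
φ(n) = n × ∏(1 - 1/p) for each prime p dividing n
φ(265) = 265 × (1 - 1/5) × (1 - 1/53) = 208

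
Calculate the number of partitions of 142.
18440293320

p(n) counts ways to write n as a sum of positive integers (order ignored).
Euler's pentagonal recurrence: p(k) = p(k-1) + p(k-2) - p(k-5) - p(k-7) + p(k-12) + p(k-15) - ... (offsets j(3j∓1)/2, signs ++--, p(0)=1, p(<0)=0).
DP table for k = 0..141: p(0)=1, p(1)=1, p(2)=2, p(3)=3, p(4)=5, p(5)=7, p(6)=11, p(7)=15, p(8)=22, p(9)=30, p(10)=42, p(11)=56, p(12)=77, p(13)=101, p(14)=135, p(15)=176, p(16)=231, p(17)=297, p(18)=385, p(19)=490, p(20)=627, p(21)=792, p(22)=1002, p(23)=1255, p(24)=1575, p(25)=1958, p(26)=2436, p(27)=3010, p(28)=3718, p(29)=4565, p(30)=5604, p(31)=6842, p(32)=8349, p(33)=10143, p(34)=12310, p(35)=14883, p(36)=17977, p(37)=21637, p(38)=26015, p(39)=31185, p(40)=37338, p(41)=44583, p(42)=53174, p(43)=63261, p(44)=75175, p(45)=89134, p(46)=105558, p(47)=124754, p(48)=147273, p(49)=173525, p(50)=204226, p(51)=239943, p(52)=281589, p(53)=329931, p(54)=386155, p(55)=451276, p(56)=526823, p(57)=614154, p(58)=715220, p(59)=831820, p(60)=966467, p(61)=1121505, p(62)=1300156, p(63)=1505499, p(64)=1741630, p(65)=2012558, p(66)=2323520, p(67)=2679689, p(68)=3087735, p(69)=3554345, p(70)=4087968, p(71)=4697205, p(72)=5392783, p(73)=6185689, p(74)=7089500, p(75)=8118264, p(76)=9289091, p(77)=10619863, p(78)=12132164, p(79)=13848650, p(80)=15796476, p(81)=18004327, p(82)=20506255, p(83)=23338469, p(84)=26543660, p(85)=30167357, p(86)=34262962, p(87)=38887673, p(88)=44108109, p(89)=49995925, p(90)=56634173, p(91)=64112359, p(92)=72533807, p(93)=82010177, p(94)=92669720, p(95)=104651419, p(96)=118114304, p(97)=133230930, p(98)=150198136, p(99)=169229875, p(100)=190569292, p(101)=214481126, p(102)=241265379, p(103)=271248950, p(104)=304801365, p(105)=342325709, p(106)=384276336, p(107)=431149389, p(108)=483502844, p(109)=541946240, p(110)=607163746, p(111)=679903203, p(112)=761002156, p(113)=851376628, p(114)=952050665, p(115)=1064144451, p(116)=1188908248, p(117)=1327710076, p(118)=1482074143, p(119)=1653668665, p(120)=1844349560, p(121)=2056148051, p(122)=2291320912, p(123)=2552338241, p(124)=2841940500, p(125)=3163127352, p(126)=3519222692, p(127)=3913864295, p(128)=4351078600, p(129)=4835271870, p(130)=5371315400, p(131)=5964539504, p(132)=6620830889, p(133)=7346629512, p(134)=8149040695, p(135)=9035836076, p(136)=10015581680, p(137)=11097645016, p(138)=12292341831, p(139)=13610949895, p(140)=15065878135, p(141)=16670689208.
Final step: p(142) = p(141) + p(140) - p(137) - p(135) + p(130) + p(127) - p(120) - p(116) + p(107) + p(102) - p(91) - p(85) + p(72) + p(65) - p(50) - p(42) + p(25) + p(16)
= 16670689208 + 15065878135 - 11097645016 - 9035836076 + 5371315400 + 3913864295 - 1844349560 - 1188908248 + 431149389 + 241265379 - 64112359 - 30167357 + 5392783 + 2012558 - 204226 - 53174 + 1958 + 231
= 18440293320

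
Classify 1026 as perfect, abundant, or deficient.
abundant

Proper divisors of 1026: sum = 1 + 2 + 3 + 6 + 9 + 18 + 19 + 27 + 38 + 54 + 57 + 114 + 171 + 342 + 513 = 1374
Since 1374 > 1026, 1026 is abundant.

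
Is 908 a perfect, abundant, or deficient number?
deficient

Proper divisors of 908: sum = 1 + 2 + 4 + 227 + 454 = 688
Since 688 < 908, 908 is deficient.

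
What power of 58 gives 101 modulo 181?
130

Baby-step giant-step with step n = ⌈√181⌉ = 14.
Baby steps 58^j mod 181 (j:value) for j=0..13: 0:1, 1:58, 2:106, 3:175, 4:14, 5:88, 6:36, 7:97, 8:15, 9:146, 10:142, 11:91, 12:29, 13:53.
Giant-step multiplier: 58^(-14) ≡ 58^(180-14) = 58^166 ≡ 60 (mod 181).
Giant steps γ_i = 101·60^i mod 181: γ_0=101, γ_1=87, γ_2=152, γ_3=70, γ_4=37, γ_5=48, γ_6=165, γ_7=126, γ_8=139, γ_9=14 (in table at j=4).
x = i·n + j = 9·14 + 4 = 130.
Check: 58^130 ≡ 101 (mod 181).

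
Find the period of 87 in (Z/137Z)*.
34

137 is prime, so ord(87) divides φ(137) = 136.
Divisors of 136: 1, 2, 4, 8, 17, 34, 68, 136.
Repeated squaring: 87^1 ≡ 87, 87^2 ≡ 34, 87^4 ≡ 60, 87^8 ≡ 38, 87^16 ≡ 74, 87^32 ≡ 133, 87^64 ≡ 16, 87^128 ≡ 119 (mod 137).
Test 87^d mod 137 for each divisor d in increasing order:
87^1 ≡ 87
87^2 ≡ 34
87^4 ≡ 60
87^8 ≡ 38
87^17 = 87^16·87^1 ≡ 136
87^34 = 87^32·87^2 ≡ 1  ← first divisor giving 1
The order is 34.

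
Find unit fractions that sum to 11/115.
1/11 + 1/211 + 1/266915

Greedy algorithm:
11/115: ceiling(115/11) = 11, use 1/11
6/1265: ceiling(1265/6) = 211, use 1/211
1/266915: ceiling(266915/1) = 266915, use 1/266915
Result: 11/115 = 1/11 + 1/211 + 1/266915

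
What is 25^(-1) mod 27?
13

gcd(25, 27) = 1, so the inverse exists.
Extended Euclidean algorithm on (27, 25):
27 = 1 × 25 + 2  ⟹  2 = (1)·27 + (-1)·25
25 = 12 × 2 + 1  ⟹  1 = (-12)·27 + (13)·25
So (13)·25 ≡ 1 (mod 27), i.e. 25^(-1) ≡ 13 (mod 27).
Check: 25 × 13 = 325 ≡ 1 (mod 27)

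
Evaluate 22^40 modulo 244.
196

Repeated squaring. Binary of 40 = 101000.
22^1 ≡ 22 (mod 244); 22^2 ≡ 240 (mod 244); 22^4 ≡ 16 (mod 244); 22^8 ≡ 12 (mod 244); 22^16 ≡ 144 (mod 244); 22^32 ≡ 240 (mod 244)
22^40 = 22^8 × 22^32 ≡ 196 (mod 244)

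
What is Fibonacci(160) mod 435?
240

Matrix identity: Q^n = [[F_(n+1), F_n], [F_n, F_(n-1)]] with Q = [[1,1],[1,0]].
n = 160 = 10100000₂. Square-and-multiply, entries mod 435:
Q^1 = [[1,1],[1,0]]
Q^2 = (Q^1)² = [[2,1],[1,1]]
Q^5 = (Q^2)²·Q = [[8,5],[5,3]]
Q^10 = (Q^5)² = [[89,55],[55,34]]
Q^20 = (Q^10)² = [[71,240],[240,266]]
Q^40 = (Q^20)² = [[1,405],[405,31]]
Q^80 = (Q^40)² = [[31,345],[345,121]]
Q^160 = (Q^80)² = [[361,240],[240,121]]
F_160 mod 435 = Q^160[0][1] = 240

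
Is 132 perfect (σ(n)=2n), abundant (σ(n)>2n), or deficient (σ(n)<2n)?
abundant

Proper divisors of 132: sum = 1 + 2 + 3 + 4 + 6 + 11 + 12 + 22 + 33 + 44 + 66 = 204
Since 204 > 132, 132 is abundant.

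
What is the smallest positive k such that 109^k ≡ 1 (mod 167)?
166

167 is prime, so ord(109) divides φ(167) = 166.
Divisors of 166: 1, 2, 83, 166.
Repeated squaring: 109^1 ≡ 109, 109^2 ≡ 24, 109^4 ≡ 75, 109^8 ≡ 114, 109^16 ≡ 137, 109^32 ≡ 65, 109^64 ≡ 50, 109^128 ≡ 162 (mod 167).
Test 109^d mod 167 for each divisor d in increasing order:
109^1 ≡ 109
109^2 ≡ 24
109^83 = 109^64·109^16·109^2·109^1 ≡ 166
109^166 = 109^128·109^32·109^4·109^2 ≡ 1  ← first divisor giving 1
The order is 166.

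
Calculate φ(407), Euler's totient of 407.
360

407 = 11 × 37
φ(n) = n × ∏(1 - 1/p) for each prime p dividing n
φ(407) = 407 × (1 - 1/11) × (1 - 1/37) = 360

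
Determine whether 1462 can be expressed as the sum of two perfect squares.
Not possible

Factorization: 1462 = 2 × 17 × 43
By Fermat: n is sum of two squares iff every prime p ≡ 3 (mod 4) appears to even power.
Prime(s) ≡ 3 (mod 4) with odd exponent: [(43, 1)]
Therefore 1462 cannot be expressed as a² + b².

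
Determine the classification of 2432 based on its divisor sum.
abundant

Proper divisors of 2432: sum = 1 + 2 + 4 + 8 + 16 + 19 + 32 + 38 + 64 + 76 + 128 + 152 + 304 + 608 + 1216 = 2668
Since 2668 > 2432, 2432 is abundant.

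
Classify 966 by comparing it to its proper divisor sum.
abundant

Proper divisors of 966: sum = 1 + 2 + 3 + 6 + 7 + 14 + 21 + 23 + 42 + 46 + 69 + 138 + 161 + 322 + 483 = 1338
Since 1338 > 966, 966 is abundant.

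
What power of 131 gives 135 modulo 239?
118

Baby-step giant-step with step n = ⌈√239⌉ = 16.
Baby steps 131^j mod 239 (j:value) for j=0..15: 0:1, 1:131, 2:192, 3:57, 4:58, 5:189, 6:142, 7:199, 8:18, 9:207, 10:110, 11:70, 12:88, 13:56, 14:166, 15:236.
Giant-step multiplier: 131^(-16) ≡ 131^(238-16) = 131^222 ≡ 45 (mod 239).
Giant steps γ_i = 135·45^i mod 239: γ_0=135, γ_1=100, γ_2=198, γ_3=67, γ_4=147, γ_5=162, γ_6=120, γ_7=142 (in table at j=6).
x = i·n + j = 7·16 + 6 = 118.
Check: 131^118 ≡ 135 (mod 239).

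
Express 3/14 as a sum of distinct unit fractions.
1/5 + 1/70

Greedy algorithm:
3/14: ceiling(14/3) = 5, use 1/5
1/70: ceiling(70/1) = 70, use 1/70
Result: 3/14 = 1/5 + 1/70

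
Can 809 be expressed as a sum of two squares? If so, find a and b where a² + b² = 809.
5² + 28² (a=5, b=28)

Factorization: 809 = 809
By Fermat: n is sum of two squares iff every prime p ≡ 3 (mod 4) appears to even power.
All primes ≡ 3 (mod 4) appear to even power.
Search a = 0, 1, 2, … for 809 - a² a perfect square: first hit at a = 5: 809 - 25 = 784 = 28².
809 = 5² + 28² = 25 + 784 ✓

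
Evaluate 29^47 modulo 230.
9

Repeated squaring. Binary of 47 = 101111.
29^1 ≡ 29 (mod 230); 29^2 ≡ 151 (mod 230); 29^4 ≡ 31 (mod 230); 29^8 ≡ 41 (mod 230); 29^16 ≡ 71 (mod 230); 29^32 ≡ 211 (mod 230)
29^47 = 29^1 × 29^2 × 29^4 × 29^8 × 29^32 ≡ 9 (mod 230)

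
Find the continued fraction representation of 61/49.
[1; 4, 12]

Euclidean algorithm steps:
61 = 1 × 49 + 12
49 = 4 × 12 + 1
12 = 12 × 1 + 0
Continued fraction: [1; 4, 12]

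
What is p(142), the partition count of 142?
18440293320

p(n) counts ways to write n as a sum of positive integers (order ignored).
Euler's pentagonal recurrence: p(k) = p(k-1) + p(k-2) - p(k-5) - p(k-7) + p(k-12) + p(k-15) - ... (offsets j(3j∓1)/2, signs ++--, p(0)=1, p(<0)=0).
DP table for k = 0..141: p(0)=1, p(1)=1, p(2)=2, p(3)=3, p(4)=5, p(5)=7, p(6)=11, p(7)=15, p(8)=22, p(9)=30, p(10)=42, p(11)=56, p(12)=77, p(13)=101, p(14)=135, p(15)=176, p(16)=231, p(17)=297, p(18)=385, p(19)=490, p(20)=627, p(21)=792, p(22)=1002, p(23)=1255, p(24)=1575, p(25)=1958, p(26)=2436, p(27)=3010, p(28)=3718, p(29)=4565, p(30)=5604, p(31)=6842, p(32)=8349, p(33)=10143, p(34)=12310, p(35)=14883, p(36)=17977, p(37)=21637, p(38)=26015, p(39)=31185, p(40)=37338, p(41)=44583, p(42)=53174, p(43)=63261, p(44)=75175, p(45)=89134, p(46)=105558, p(47)=124754, p(48)=147273, p(49)=173525, p(50)=204226, p(51)=239943, p(52)=281589, p(53)=329931, p(54)=386155, p(55)=451276, p(56)=526823, p(57)=614154, p(58)=715220, p(59)=831820, p(60)=966467, p(61)=1121505, p(62)=1300156, p(63)=1505499, p(64)=1741630, p(65)=2012558, p(66)=2323520, p(67)=2679689, p(68)=3087735, p(69)=3554345, p(70)=4087968, p(71)=4697205, p(72)=5392783, p(73)=6185689, p(74)=7089500, p(75)=8118264, p(76)=9289091, p(77)=10619863, p(78)=12132164, p(79)=13848650, p(80)=15796476, p(81)=18004327, p(82)=20506255, p(83)=23338469, p(84)=26543660, p(85)=30167357, p(86)=34262962, p(87)=38887673, p(88)=44108109, p(89)=49995925, p(90)=56634173, p(91)=64112359, p(92)=72533807, p(93)=82010177, p(94)=92669720, p(95)=104651419, p(96)=118114304, p(97)=133230930, p(98)=150198136, p(99)=169229875, p(100)=190569292, p(101)=214481126, p(102)=241265379, p(103)=271248950, p(104)=304801365, p(105)=342325709, p(106)=384276336, p(107)=431149389, p(108)=483502844, p(109)=541946240, p(110)=607163746, p(111)=679903203, p(112)=761002156, p(113)=851376628, p(114)=952050665, p(115)=1064144451, p(116)=1188908248, p(117)=1327710076, p(118)=1482074143, p(119)=1653668665, p(120)=1844349560, p(121)=2056148051, p(122)=2291320912, p(123)=2552338241, p(124)=2841940500, p(125)=3163127352, p(126)=3519222692, p(127)=3913864295, p(128)=4351078600, p(129)=4835271870, p(130)=5371315400, p(131)=5964539504, p(132)=6620830889, p(133)=7346629512, p(134)=8149040695, p(135)=9035836076, p(136)=10015581680, p(137)=11097645016, p(138)=12292341831, p(139)=13610949895, p(140)=15065878135, p(141)=16670689208.
Final step: p(142) = p(141) + p(140) - p(137) - p(135) + p(130) + p(127) - p(120) - p(116) + p(107) + p(102) - p(91) - p(85) + p(72) + p(65) - p(50) - p(42) + p(25) + p(16)
= 16670689208 + 15065878135 - 11097645016 - 9035836076 + 5371315400 + 3913864295 - 1844349560 - 1188908248 + 431149389 + 241265379 - 64112359 - 30167357 + 5392783 + 2012558 - 204226 - 53174 + 1958 + 231
= 18440293320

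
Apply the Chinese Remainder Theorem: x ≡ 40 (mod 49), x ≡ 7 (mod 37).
1265

Using Chinese Remainder Theorem:
M = 49 × 37 = 1813
M1 = 37, M2 = 49
y1 = 37^(-1) mod 49 = 4
y2 = 49^(-1) mod 37 = 34
x = (40×37×4 + 7×49×34) mod 1813 = 1265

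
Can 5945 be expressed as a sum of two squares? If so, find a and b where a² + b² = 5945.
4² + 77² (a=4, b=77)

Factorization: 5945 = 5 × 29 × 41
By Fermat: n is sum of two squares iff every prime p ≡ 3 (mod 4) appears to even power.
All primes ≡ 3 (mod 4) appear to even power.
Search a = 0, 1, 2, … for 5945 - a² a perfect square: first hit at a = 4: 5945 - 16 = 5929 = 77².
5945 = 4² + 77² = 16 + 5929 ✓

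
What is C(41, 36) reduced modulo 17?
4

Using Lucas' theorem:
Write n=41 and k=36 in base 17:
n in base 17: [2, 7]
k in base 17: [2, 2]
C(41,36) mod 17 = ∏ C(n_i, k_i) mod 17
Digit binomials (mod 17): C(2,2) = 1; C(7,2) = 21 ≡ 4
Product: 1 × 4 = 4 ≡ 4 (mod 17)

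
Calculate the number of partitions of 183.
896684817527

p(n) counts ways to write n as a sum of positive integers (order ignored).
Euler's pentagonal recurrence: p(k) = p(k-1) + p(k-2) - p(k-5) - p(k-7) + p(k-12) + p(k-15) - ... (offsets j(3j∓1)/2, signs ++--, p(0)=1, p(<0)=0).
DP table for k = 0..182: p(0)=1, p(1)=1, p(2)=2, p(3)=3, p(4)=5, p(5)=7, p(6)=11, p(7)=15, p(8)=22, p(9)=30, p(10)=42, p(11)=56, p(12)=77, p(13)=101, p(14)=135, p(15)=176, p(16)=231, p(17)=297, p(18)=385, p(19)=490, p(20)=627, p(21)=792, p(22)=1002, p(23)=1255, p(24)=1575, p(25)=1958, p(26)=2436, p(27)=3010, p(28)=3718, p(29)=4565, p(30)=5604, p(31)=6842, p(32)=8349, p(33)=10143, p(34)=12310, p(35)=14883, p(36)=17977, p(37)=21637, p(38)=26015, p(39)=31185, p(40)=37338, p(41)=44583, p(42)=53174, p(43)=63261, p(44)=75175, p(45)=89134, p(46)=105558, p(47)=124754, p(48)=147273, p(49)=173525, p(50)=204226, p(51)=239943, p(52)=281589, p(53)=329931, p(54)=386155, p(55)=451276, p(56)=526823, p(57)=614154, p(58)=715220, p(59)=831820, p(60)=966467, p(61)=1121505, p(62)=1300156, p(63)=1505499, p(64)=1741630, p(65)=2012558, p(66)=2323520, p(67)=2679689, p(68)=3087735, p(69)=3554345, p(70)=4087968, p(71)=4697205, p(72)=5392783, p(73)=6185689, p(74)=7089500, p(75)=8118264, p(76)=9289091, p(77)=10619863, p(78)=12132164, p(79)=13848650, p(80)=15796476, p(81)=18004327, p(82)=20506255, p(83)=23338469, p(84)=26543660, p(85)=30167357, p(86)=34262962, p(87)=38887673, p(88)=44108109, p(89)=49995925, p(90)=56634173, p(91)=64112359, p(92)=72533807, p(93)=82010177, p(94)=92669720, p(95)=104651419, p(96)=118114304, p(97)=133230930, p(98)=150198136, p(99)=169229875, p(100)=190569292, p(101)=214481126, p(102)=241265379, p(103)=271248950, p(104)=304801365, p(105)=342325709, p(106)=384276336, p(107)=431149389, p(108)=483502844, p(109)=541946240, p(110)=607163746, p(111)=679903203, p(112)=761002156, p(113)=851376628, p(114)=952050665, p(115)=1064144451, p(116)=1188908248, p(117)=1327710076, p(118)=1482074143, p(119)=1653668665, p(120)=1844349560, p(121)=2056148051, p(122)=2291320912, p(123)=2552338241, p(124)=2841940500, p(125)=3163127352, p(126)=3519222692, p(127)=3913864295, p(128)=4351078600, p(129)=4835271870, p(130)=5371315400, p(131)=5964539504, p(132)=6620830889, p(133)=7346629512, p(134)=8149040695, p(135)=9035836076, p(136)=10015581680, p(137)=11097645016, p(138)=12292341831, p(139)=13610949895, p(140)=15065878135, p(141)=16670689208, p(142)=18440293320, p(143)=20390982757, p(144)=22540654445, p(145)=24908858009, p(146)=27517052599, p(147)=30388671978, p(148)=33549419497, p(149)=37027355200, p(150)=40853235313, p(151)=45060624582, p(152)=49686288421, p(153)=54770336324, p(154)=60356673280, p(155)=66493182097, p(156)=73232243759, p(157)=80630964769, p(158)=88751778802, p(159)=97662728555, p(160)=107438159466, p(161)=118159068427, p(162)=129913904637, p(163)=142798995930, p(164)=156919475295, p(165)=172389800255, p(166)=189334822579, p(167)=207890420102, p(168)=228204732751, p(169)=250438925115, p(170)=274768617130, p(171)=301384802048, p(172)=330495499613, p(173)=362326859895, p(174)=397125074750, p(175)=435157697830, p(176)=476715857290, p(177)=522115831195, p(178)=571701605655, p(179)=625846753120, p(180)=684957390936, p(181)=749474411781, p(182)=819876908323.
Final step: p(183) = p(182) + p(181) - p(178) - p(176) + p(171) + p(168) - p(161) - p(157) + p(148) + p(143) - p(132) - p(126) + p(113) + p(106) - p(91) - p(83) + p(66) + p(57) - p(38) - p(28) + p(7)
= 819876908323 + 749474411781 - 571701605655 - 476715857290 + 301384802048 + 228204732751 - 118159068427 - 80630964769 + 33549419497 + 20390982757 - 6620830889 - 3519222692 + 851376628 + 384276336 - 64112359 - 23338469 + 2323520 + 614154 - 26015 - 3718 + 15
= 896684817527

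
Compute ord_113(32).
28

113 is prime, so ord(32) divides φ(113) = 112.
Divisors of 112: 1, 2, 4, 7, 8, 14, 16, 28, 56, 112.
Repeated squaring: 32^1 ≡ 32, 32^2 ≡ 7, 32^4 ≡ 49, 32^8 ≡ 28, 32^16 ≡ 106, 32^32 ≡ 49, 32^64 ≡ 28 (mod 113).
Test 32^d mod 113 for each divisor d in increasing order:
32^1 ≡ 32
32^2 ≡ 7
32^4 ≡ 49
32^7 = 32^4·32^2·32^1 ≡ 15
32^8 ≡ 28
32^14 = 32^8·32^4·32^2 ≡ 112
32^16 ≡ 106
32^28 = 32^16·32^8·32^4 ≡ 1  ← first divisor giving 1
The order is 28.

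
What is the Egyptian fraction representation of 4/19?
1/5 + 1/95

Greedy algorithm:
4/19: ceiling(19/4) = 5, use 1/5
1/95: ceiling(95/1) = 95, use 1/95
Result: 4/19 = 1/5 + 1/95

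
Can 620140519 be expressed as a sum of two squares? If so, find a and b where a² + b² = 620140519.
Not possible

Factorization: 620140519 = 89 × 191^3
By Fermat: n is sum of two squares iff every prime p ≡ 3 (mod 4) appears to even power.
Prime(s) ≡ 3 (mod 4) with odd exponent: [(191, 3)]
Therefore 620140519 cannot be expressed as a² + b².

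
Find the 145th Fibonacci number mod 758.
469

Matrix identity: Q^n = [[F_(n+1), F_n], [F_n, F_(n-1)]] with Q = [[1,1],[1,0]].
n = 145 = 10010001₂. Square-and-multiply, entries mod 758:
Q^1 = [[1,1],[1,0]]
Q^2 = (Q^1)² = [[2,1],[1,1]]
Q^4 = (Q^2)² = [[5,3],[3,2]]
Q^9 = (Q^4)²·Q = [[55,34],[34,21]]
Q^18 = (Q^9)² = [[391,310],[310,81]]
Q^36 = (Q^18)² = [[357,26],[26,331]]
Q^72 = (Q^36)² = [[23,454],[454,327]]
Q^145 = (Q^72)²·Q = [[189,469],[469,478]]
F_145 mod 758 = Q^145[0][1] = 469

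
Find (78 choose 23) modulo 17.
7

Using Lucas' theorem:
Write n=78 and k=23 in base 17:
n in base 17: [4, 10]
k in base 17: [1, 6]
C(78,23) mod 17 = ∏ C(n_i, k_i) mod 17
Digit binomials (mod 17): C(4,1) = 4; C(10,6) = 210 ≡ 6
Product: 4 × 6 = 24 ≡ 7 (mod 17)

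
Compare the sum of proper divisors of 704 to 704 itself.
abundant

Proper divisors of 704: sum = 1 + 2 + 4 + 8 + 11 + 16 + 22 + 32 + 44 + 64 + 88 + 176 + 352 = 820
Since 820 > 704, 704 is abundant.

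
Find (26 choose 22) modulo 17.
7

Using Lucas' theorem:
Write n=26 and k=22 in base 17:
n in base 17: [1, 9]
k in base 17: [1, 5]
C(26,22) mod 17 = ∏ C(n_i, k_i) mod 17
Digit binomials (mod 17): C(1,1) = 1; C(9,5) = 126 ≡ 7
Product: 1 × 7 = 7 ≡ 7 (mod 17)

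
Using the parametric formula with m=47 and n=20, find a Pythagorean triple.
(1809, 1880, 2609)

Euclid's formula: a = m² - n², b = 2mn, c = m² + n²
m = 47, n = 20
a = 47² - 20² = 2209 - 400 = 1809
b = 2 × 47 × 20 = 1880
c = 47² + 20² = 2209 + 400 = 2609
Verification: 1809² + 1880² = 3272481 + 3534400 = 6806881 = 2609² ✓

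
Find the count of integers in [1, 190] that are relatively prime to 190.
72

190 = 2 × 5 × 19
φ(n) = n × ∏(1 - 1/p) for each prime p dividing n
φ(190) = 190 × (1 - 1/2) × (1 - 1/5) × (1 - 1/19) = 72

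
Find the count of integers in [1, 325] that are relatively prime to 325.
240

325 = 5^2 × 13
φ(n) = n × ∏(1 - 1/p) for each prime p dividing n
φ(325) = 325 × (1 - 1/5) × (1 - 1/13) = 240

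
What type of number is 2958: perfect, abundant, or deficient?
abundant

Proper divisors of 2958: sum = 1 + 2 + 3 + 6 + 17 + 29 + 34 + 51 + 58 + 87 + 102 + 174 + 493 + 986 + 1479 = 3522
Since 3522 > 2958, 2958 is abundant.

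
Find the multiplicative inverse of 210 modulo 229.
12

gcd(210, 229) = 1, so the inverse exists.
Extended Euclidean algorithm on (229, 210):
229 = 1 × 210 + 19  ⟹  19 = (1)·229 + (-1)·210
210 = 11 × 19 + 1  ⟹  1 = (-11)·229 + (12)·210
So (12)·210 ≡ 1 (mod 229), i.e. 210^(-1) ≡ 12 (mod 229).
Check: 210 × 12 = 2520 ≡ 1 (mod 229)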